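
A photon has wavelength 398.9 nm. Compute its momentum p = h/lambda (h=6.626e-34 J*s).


p = h / lambda
= 6.626e-34 / (398.9e-9)
= 6.626e-34 / 3.9890e-07
= 1.6611e-27 kg*m/s

1.6611e-27


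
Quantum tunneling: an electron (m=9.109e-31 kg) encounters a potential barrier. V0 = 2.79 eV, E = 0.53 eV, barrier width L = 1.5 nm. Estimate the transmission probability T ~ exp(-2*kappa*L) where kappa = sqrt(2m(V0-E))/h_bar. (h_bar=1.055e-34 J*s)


V0 - E = 2.26 eV = 3.6205e-19 J
kappa = sqrt(2 * m * (V0-E)) / h_bar
= sqrt(2 * 9.109e-31 * 3.6205e-19) / 1.055e-34
= 7.6981e+09 /m
2*kappa*L = 2 * 7.6981e+09 * 1.5e-9
= 23.0943
T = exp(-23.0943) = 9.338501e-11

9.338501e-11


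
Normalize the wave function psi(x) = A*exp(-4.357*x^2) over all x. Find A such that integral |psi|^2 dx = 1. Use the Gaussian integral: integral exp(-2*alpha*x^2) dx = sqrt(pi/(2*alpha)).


integral |psi|^2 dx = A^2 * sqrt(pi/(2*alpha)) = 1
A^2 = sqrt(2*alpha/pi)
= sqrt(2 * 4.357 / pi)
= 1.665459
A = sqrt(1.665459)
= 1.2905

1.2905


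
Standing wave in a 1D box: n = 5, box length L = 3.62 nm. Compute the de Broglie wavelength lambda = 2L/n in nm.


lambda = 2L / n
= 2 * 3.62 / 5
= 7.24 / 5
= 1.448 nm

1.448


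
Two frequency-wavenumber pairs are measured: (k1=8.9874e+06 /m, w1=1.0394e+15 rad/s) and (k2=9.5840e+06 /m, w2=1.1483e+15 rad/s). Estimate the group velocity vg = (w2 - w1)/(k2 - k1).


vg = (w2 - w1) / (k2 - k1)
= (1.1483e+15 - 1.0394e+15) / (9.5840e+06 - 8.9874e+06)
= 1.0890e+14 / 5.9660e+05
= 1.8253e+08 m/s

1.8253e+08


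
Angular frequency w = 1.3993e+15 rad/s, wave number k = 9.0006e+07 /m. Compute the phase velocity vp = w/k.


vp = w / k
= 1.3993e+15 / 9.0006e+07
= 1.5547e+07 m/s

1.5547e+07


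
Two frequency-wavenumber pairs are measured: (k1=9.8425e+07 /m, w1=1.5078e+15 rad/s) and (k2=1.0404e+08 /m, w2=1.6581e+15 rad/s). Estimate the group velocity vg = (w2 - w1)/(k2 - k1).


vg = (w2 - w1) / (k2 - k1)
= (1.6581e+15 - 1.5078e+15) / (1.0404e+08 - 9.8425e+07)
= 1.5030e+14 / 5.6150e+06
= 2.6768e+07 m/s

2.6768e+07


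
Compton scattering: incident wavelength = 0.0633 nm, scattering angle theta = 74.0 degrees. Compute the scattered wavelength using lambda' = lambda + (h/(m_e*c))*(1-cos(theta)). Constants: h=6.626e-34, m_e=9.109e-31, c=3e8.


Compton wavelength: h/(m_e*c) = 2.4247e-12 m
d_lambda = 2.4247e-12 * (1 - cos(74.0 deg))
= 2.4247e-12 * 0.724363
= 1.7564e-12 m = 0.001756 nm
lambda' = 0.0633 + 0.001756
= 0.065056 nm

0.065056


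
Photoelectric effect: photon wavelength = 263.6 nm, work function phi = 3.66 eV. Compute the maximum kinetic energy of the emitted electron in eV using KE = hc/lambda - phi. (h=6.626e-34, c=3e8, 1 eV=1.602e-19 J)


E_photon = hc / lambda
= (6.626e-34)(3e8) / (263.6e-9)
= 7.5410e-19 J
= 4.7072 eV
KE = E_photon - phi
= 4.7072 - 3.66
= 1.0472 eV

1.0472


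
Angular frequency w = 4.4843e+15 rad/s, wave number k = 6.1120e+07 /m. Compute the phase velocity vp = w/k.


vp = w / k
= 4.4843e+15 / 6.1120e+07
= 7.3369e+07 m/s

7.3369e+07


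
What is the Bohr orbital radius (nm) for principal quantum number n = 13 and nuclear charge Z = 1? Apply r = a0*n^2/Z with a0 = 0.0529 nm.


r = a0 * n^2 / Z
= 0.0529 * 13^2 / 1
= 0.0529 * 169 / 1
= 8.9401 nm

8.9401


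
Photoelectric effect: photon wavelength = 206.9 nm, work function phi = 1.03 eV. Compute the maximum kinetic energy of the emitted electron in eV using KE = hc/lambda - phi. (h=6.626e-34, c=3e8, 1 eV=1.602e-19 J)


E_photon = hc / lambda
= (6.626e-34)(3e8) / (206.9e-9)
= 9.6075e-19 J
= 5.9972 eV
KE = E_photon - phi
= 5.9972 - 1.03
= 4.9672 eV

4.9672


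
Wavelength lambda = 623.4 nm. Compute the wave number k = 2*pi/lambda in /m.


k = 2 * pi / lambda
= 6.2832 / (623.4e-9)
= 6.2832 / 6.2340e-07
= 1.0079e+07 /m

1.0079e+07


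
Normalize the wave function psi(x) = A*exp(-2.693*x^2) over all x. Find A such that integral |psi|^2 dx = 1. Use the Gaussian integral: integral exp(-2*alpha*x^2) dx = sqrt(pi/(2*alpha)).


integral |psi|^2 dx = A^2 * sqrt(pi/(2*alpha)) = 1
A^2 = sqrt(2*alpha/pi)
= sqrt(2 * 2.693 / pi)
= 1.309357
A = sqrt(1.309357)
= 1.1443

1.1443


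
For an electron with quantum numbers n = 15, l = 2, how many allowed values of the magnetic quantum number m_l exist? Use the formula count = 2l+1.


m_l ranges from -l to +l in integer steps
So m_l goes from -2 to +2
Count = 2l + 1 = 2*2 + 1
= 5

5


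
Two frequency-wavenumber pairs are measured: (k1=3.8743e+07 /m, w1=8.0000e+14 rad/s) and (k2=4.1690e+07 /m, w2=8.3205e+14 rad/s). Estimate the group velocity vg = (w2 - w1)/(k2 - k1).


vg = (w2 - w1) / (k2 - k1)
= (8.3205e+14 - 8.0000e+14) / (4.1690e+07 - 3.8743e+07)
= 3.2050e+13 / 2.9470e+06
= 1.0875e+07 m/s

1.0875e+07


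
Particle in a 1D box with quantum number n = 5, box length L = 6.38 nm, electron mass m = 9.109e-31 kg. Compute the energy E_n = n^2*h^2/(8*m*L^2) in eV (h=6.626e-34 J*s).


E = n^2 * h^2 / (8 * m * L^2)
= 5^2 * (6.626e-34)^2 / (8 * 9.109e-31 * (6.38e-9)^2)
= 25 * 4.3904e-67 / (8 * 9.109e-31 * 4.0704e-17)
= 3.7003e-20 J
= 0.231 eV

0.231


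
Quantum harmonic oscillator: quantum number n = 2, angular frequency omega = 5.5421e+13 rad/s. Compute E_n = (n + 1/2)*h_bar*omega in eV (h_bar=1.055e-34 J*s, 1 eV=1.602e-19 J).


E = (n + 1/2) * h_bar * omega
= (2 + 0.5) * 1.055e-34 * 5.5421e+13
= 2.5 * 5.8469e-21
= 1.4617e-20 J
= 0.0912 eV

0.0912


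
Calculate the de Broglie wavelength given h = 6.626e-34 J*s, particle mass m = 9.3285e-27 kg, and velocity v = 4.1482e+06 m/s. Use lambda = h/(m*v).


lambda = h / (m * v)
= 6.626e-34 / (9.3285e-27 * 4.1482e+06)
= 6.626e-34 / 3.8696e-20
= 1.7123e-14 m

1.7123e-14


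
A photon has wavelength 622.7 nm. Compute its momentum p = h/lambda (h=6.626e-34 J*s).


p = h / lambda
= 6.626e-34 / (622.7e-9)
= 6.626e-34 / 6.2270e-07
= 1.0641e-27 kg*m/s

1.0641e-27


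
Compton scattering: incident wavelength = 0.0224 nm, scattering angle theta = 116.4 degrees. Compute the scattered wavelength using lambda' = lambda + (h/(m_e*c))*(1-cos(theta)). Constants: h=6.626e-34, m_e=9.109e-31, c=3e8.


Compton wavelength: h/(m_e*c) = 2.4247e-12 m
d_lambda = 2.4247e-12 * (1 - cos(116.4 deg))
= 2.4247e-12 * 1.444635
= 3.5028e-12 m = 0.003503 nm
lambda' = 0.0224 + 0.003503
= 0.025903 nm

0.025903


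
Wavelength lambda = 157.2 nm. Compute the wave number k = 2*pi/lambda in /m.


k = 2 * pi / lambda
= 6.2832 / (157.2e-9)
= 6.2832 / 1.5720e-07
= 3.9969e+07 /m

3.9969e+07


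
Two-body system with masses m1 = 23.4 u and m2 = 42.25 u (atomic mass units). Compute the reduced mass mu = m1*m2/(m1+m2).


mu = m1 * m2 / (m1 + m2)
= 23.4 * 42.25 / (23.4 + 42.25)
= 988.65 / 65.65
= 15.0594 u

15.0594


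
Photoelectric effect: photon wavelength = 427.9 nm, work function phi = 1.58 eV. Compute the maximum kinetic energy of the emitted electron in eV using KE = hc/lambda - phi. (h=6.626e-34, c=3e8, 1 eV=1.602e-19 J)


E_photon = hc / lambda
= (6.626e-34)(3e8) / (427.9e-9)
= 4.6455e-19 J
= 2.8998 eV
KE = E_photon - phi
= 2.8998 - 1.58
= 1.3198 eV

1.3198


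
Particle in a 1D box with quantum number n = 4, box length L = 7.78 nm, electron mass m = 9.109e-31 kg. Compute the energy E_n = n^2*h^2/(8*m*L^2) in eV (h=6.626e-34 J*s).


E = n^2 * h^2 / (8 * m * L^2)
= 4^2 * (6.626e-34)^2 / (8 * 9.109e-31 * (7.78e-9)^2)
= 16 * 4.3904e-67 / (8 * 9.109e-31 * 6.0528e-17)
= 1.5926e-20 J
= 0.0994 eV

0.0994


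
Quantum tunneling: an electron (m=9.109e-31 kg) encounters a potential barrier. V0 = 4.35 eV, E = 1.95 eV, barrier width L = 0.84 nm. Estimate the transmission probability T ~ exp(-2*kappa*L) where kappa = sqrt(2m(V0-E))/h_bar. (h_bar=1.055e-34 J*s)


V0 - E = 2.4 eV = 3.8448e-19 J
kappa = sqrt(2 * m * (V0-E)) / h_bar
= sqrt(2 * 9.109e-31 * 3.8448e-19) / 1.055e-34
= 7.9330e+09 /m
2*kappa*L = 2 * 7.9330e+09 * 0.84e-9
= 13.3274
T = exp(-13.3274) = 1.629304e-06

1.629304e-06


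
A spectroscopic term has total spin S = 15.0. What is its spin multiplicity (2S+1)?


Spin multiplicity = 2S + 1
= 2 * 15.0 + 1
= 30.0 + 1
= 31

31


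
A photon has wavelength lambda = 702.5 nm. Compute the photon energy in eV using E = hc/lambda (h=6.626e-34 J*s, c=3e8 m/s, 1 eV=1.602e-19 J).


E = hc / lambda
= (6.626e-34)(3e8) / (702.5e-9)
= 1.9878e-25 / 7.0250e-07
= 2.8296e-19 J
Converting to eV: 2.8296e-19 / 1.602e-19
= 1.7663 eV

1.7663


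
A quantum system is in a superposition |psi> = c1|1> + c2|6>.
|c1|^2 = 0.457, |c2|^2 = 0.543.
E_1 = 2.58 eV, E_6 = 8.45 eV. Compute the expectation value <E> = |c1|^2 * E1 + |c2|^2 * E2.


<E> = |c1|^2 * E1 + |c2|^2 * E2
= 0.457 * 2.58 + 0.543 * 8.45
= 1.1791 + 4.5884
= 5.7674 eV

5.7674


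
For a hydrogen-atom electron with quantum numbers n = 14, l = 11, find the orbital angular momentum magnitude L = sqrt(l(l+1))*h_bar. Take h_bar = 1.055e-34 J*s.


L = sqrt(l*(l+1)) * h_bar
= sqrt(11 * 12) * 1.055e-34
= sqrt(132) * 1.055e-34
= 11.4891 * 1.055e-34
= 1.2121e-33 J*s

1.2121e-33


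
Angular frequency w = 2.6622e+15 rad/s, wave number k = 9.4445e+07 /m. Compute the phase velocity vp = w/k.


vp = w / k
= 2.6622e+15 / 9.4445e+07
= 2.8188e+07 m/s

2.8188e+07


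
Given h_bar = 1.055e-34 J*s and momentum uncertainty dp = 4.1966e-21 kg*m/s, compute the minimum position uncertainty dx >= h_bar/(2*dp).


dx = h_bar / (2 * dp)
= 1.055e-34 / (2 * 4.1966e-21)
= 1.055e-34 / 8.3932e-21
= 1.2570e-14 m

1.2570e-14


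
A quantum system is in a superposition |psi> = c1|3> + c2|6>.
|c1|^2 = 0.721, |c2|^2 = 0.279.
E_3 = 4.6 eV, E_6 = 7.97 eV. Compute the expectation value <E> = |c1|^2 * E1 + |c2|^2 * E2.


<E> = |c1|^2 * E1 + |c2|^2 * E2
= 0.721 * 4.6 + 0.279 * 7.97
= 3.3166 + 2.2236
= 5.5402 eV

5.5402


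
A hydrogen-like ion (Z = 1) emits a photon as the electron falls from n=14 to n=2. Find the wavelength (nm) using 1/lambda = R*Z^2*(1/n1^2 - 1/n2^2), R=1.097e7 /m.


1/lambda = R * Z^2 * (1/n1^2 - 1/n2^2)
= 1.097e7 * 1^2 * (1/2^2 - 1/14^2)
= 1.097e7 * 1 * (0.25 - 0.005102)
= 2.6865e+06 /m
lambda = 1 / 2.6865e+06
= 372.2273 nm

372.2273


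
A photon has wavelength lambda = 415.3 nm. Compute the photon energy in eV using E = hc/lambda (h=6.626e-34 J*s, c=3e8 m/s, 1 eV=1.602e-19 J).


E = hc / lambda
= (6.626e-34)(3e8) / (415.3e-9)
= 1.9878e-25 / 4.1530e-07
= 4.7864e-19 J
Converting to eV: 4.7864e-19 / 1.602e-19
= 2.9878 eV

2.9878


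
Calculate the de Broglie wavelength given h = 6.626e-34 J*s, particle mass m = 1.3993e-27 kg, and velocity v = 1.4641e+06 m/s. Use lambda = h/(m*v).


lambda = h / (m * v)
= 6.626e-34 / (1.3993e-27 * 1.4641e+06)
= 6.626e-34 / 2.0487e-21
= 3.2342e-13 m

3.2342e-13


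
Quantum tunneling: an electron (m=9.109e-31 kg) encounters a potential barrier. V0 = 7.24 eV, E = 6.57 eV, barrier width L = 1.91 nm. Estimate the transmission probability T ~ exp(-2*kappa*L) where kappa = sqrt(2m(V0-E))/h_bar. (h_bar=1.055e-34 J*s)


V0 - E = 0.67 eV = 1.0733e-19 J
kappa = sqrt(2 * m * (V0-E)) / h_bar
= sqrt(2 * 9.109e-31 * 1.0733e-19) / 1.055e-34
= 4.1915e+09 /m
2*kappa*L = 2 * 4.1915e+09 * 1.91e-9
= 16.0114
T = exp(-16.0114) = 1.112571e-07

1.112571e-07


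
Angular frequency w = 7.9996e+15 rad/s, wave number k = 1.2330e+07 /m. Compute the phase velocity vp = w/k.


vp = w / k
= 7.9996e+15 / 1.2330e+07
= 6.4879e+08 m/s

6.4879e+08


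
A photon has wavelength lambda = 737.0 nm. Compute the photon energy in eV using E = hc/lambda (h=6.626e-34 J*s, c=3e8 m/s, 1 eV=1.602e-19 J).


E = hc / lambda
= (6.626e-34)(3e8) / (737.0e-9)
= 1.9878e-25 / 7.3700e-07
= 2.6972e-19 J
Converting to eV: 2.6972e-19 / 1.602e-19
= 1.6836 eV

1.6836


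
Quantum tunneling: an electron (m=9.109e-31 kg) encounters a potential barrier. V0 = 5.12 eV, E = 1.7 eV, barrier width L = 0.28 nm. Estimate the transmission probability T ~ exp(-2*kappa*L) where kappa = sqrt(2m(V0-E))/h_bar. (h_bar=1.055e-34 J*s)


V0 - E = 3.42 eV = 5.4788e-19 J
kappa = sqrt(2 * m * (V0-E)) / h_bar
= sqrt(2 * 9.109e-31 * 5.4788e-19) / 1.055e-34
= 9.4698e+09 /m
2*kappa*L = 2 * 9.4698e+09 * 0.28e-9
= 5.3031
T = exp(-5.3031) = 4.976119e-03

4.976119e-03


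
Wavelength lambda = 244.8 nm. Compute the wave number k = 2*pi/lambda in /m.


k = 2 * pi / lambda
= 6.2832 / (244.8e-9)
= 6.2832 / 2.4480e-07
= 2.5667e+07 /m

2.5667e+07


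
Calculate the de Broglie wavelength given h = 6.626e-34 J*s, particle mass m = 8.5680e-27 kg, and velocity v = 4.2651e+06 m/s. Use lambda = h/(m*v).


lambda = h / (m * v)
= 6.626e-34 / (8.5680e-27 * 4.2651e+06)
= 6.626e-34 / 3.6543e-20
= 1.8132e-14 m

1.8132e-14


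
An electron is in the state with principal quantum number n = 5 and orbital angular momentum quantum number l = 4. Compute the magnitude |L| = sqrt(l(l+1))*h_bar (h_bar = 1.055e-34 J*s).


L = sqrt(l*(l+1)) * h_bar
= sqrt(4 * 5) * 1.055e-34
= sqrt(20) * 1.055e-34
= 4.4721 * 1.055e-34
= 4.7181e-34 J*s

4.7181e-34


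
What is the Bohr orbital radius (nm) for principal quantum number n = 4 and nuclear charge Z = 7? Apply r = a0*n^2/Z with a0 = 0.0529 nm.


r = a0 * n^2 / Z
= 0.0529 * 4^2 / 7
= 0.0529 * 16 / 7
= 0.1209 nm

0.1209


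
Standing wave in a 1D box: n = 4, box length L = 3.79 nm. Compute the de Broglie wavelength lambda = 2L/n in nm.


lambda = 2L / n
= 2 * 3.79 / 4
= 7.58 / 4
= 1.895 nm

1.895


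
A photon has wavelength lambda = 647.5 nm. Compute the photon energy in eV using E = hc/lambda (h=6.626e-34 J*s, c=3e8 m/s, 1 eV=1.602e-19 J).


E = hc / lambda
= (6.626e-34)(3e8) / (647.5e-9)
= 1.9878e-25 / 6.4750e-07
= 3.0700e-19 J
Converting to eV: 3.0700e-19 / 1.602e-19
= 1.9163 eV

1.9163


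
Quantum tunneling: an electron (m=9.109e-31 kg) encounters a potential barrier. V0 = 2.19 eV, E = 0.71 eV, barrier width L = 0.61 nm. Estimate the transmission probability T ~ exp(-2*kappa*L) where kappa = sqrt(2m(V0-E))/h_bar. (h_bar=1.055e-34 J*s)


V0 - E = 1.48 eV = 2.3710e-19 J
kappa = sqrt(2 * m * (V0-E)) / h_bar
= sqrt(2 * 9.109e-31 * 2.3710e-19) / 1.055e-34
= 6.2296e+09 /m
2*kappa*L = 2 * 6.2296e+09 * 0.61e-9
= 7.6001
T = exp(-7.6001) = 5.003968e-04

5.003968e-04


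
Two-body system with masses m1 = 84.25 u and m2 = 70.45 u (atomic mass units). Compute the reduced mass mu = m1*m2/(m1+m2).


mu = m1 * m2 / (m1 + m2)
= 84.25 * 70.45 / (84.25 + 70.45)
= 5935.4125 / 154.7
= 38.3672 u

38.3672


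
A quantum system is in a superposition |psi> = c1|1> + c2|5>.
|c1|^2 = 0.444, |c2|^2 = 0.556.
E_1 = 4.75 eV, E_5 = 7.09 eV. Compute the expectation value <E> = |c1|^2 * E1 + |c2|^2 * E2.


<E> = |c1|^2 * E1 + |c2|^2 * E2
= 0.444 * 4.75 + 0.556 * 7.09
= 2.109 + 3.942
= 6.051 eV

6.051


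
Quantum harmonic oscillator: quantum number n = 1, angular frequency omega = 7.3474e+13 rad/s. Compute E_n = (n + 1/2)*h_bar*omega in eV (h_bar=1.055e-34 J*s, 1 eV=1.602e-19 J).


E = (n + 1/2) * h_bar * omega
= (1 + 0.5) * 1.055e-34 * 7.3474e+13
= 1.5 * 7.7515e-21
= 1.1627e-20 J
= 0.0726 eV

0.0726


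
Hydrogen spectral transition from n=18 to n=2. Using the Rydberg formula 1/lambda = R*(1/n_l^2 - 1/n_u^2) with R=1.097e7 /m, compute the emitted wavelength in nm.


1/lambda = R * (1/n_l^2 - 1/n_u^2)
= 1.097e7 * (1/2^2 - 1/18^2)
= 1.097e7 * (0.25 - 0.003086)
= 1.097e7 * 0.246914
= 2.7086e+06 /m
lambda = 1 / 2.7086e+06 = 369.1887 nm

369.1887


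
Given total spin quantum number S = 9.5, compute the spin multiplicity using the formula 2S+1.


Spin multiplicity = 2S + 1
= 2 * 9.5 + 1
= 19.0 + 1
= 20

20


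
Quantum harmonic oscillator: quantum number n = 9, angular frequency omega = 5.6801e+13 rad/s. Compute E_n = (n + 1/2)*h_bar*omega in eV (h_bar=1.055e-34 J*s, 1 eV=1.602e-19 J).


E = (n + 1/2) * h_bar * omega
= (9 + 0.5) * 1.055e-34 * 5.6801e+13
= 9.5 * 5.9925e-21
= 5.6929e-20 J
= 0.3554 eV

0.3554


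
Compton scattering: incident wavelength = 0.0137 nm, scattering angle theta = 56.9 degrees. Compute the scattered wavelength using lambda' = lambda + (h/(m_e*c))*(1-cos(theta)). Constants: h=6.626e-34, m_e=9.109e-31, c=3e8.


Compton wavelength: h/(m_e*c) = 2.4247e-12 m
d_lambda = 2.4247e-12 * (1 - cos(56.9 deg))
= 2.4247e-12 * 0.453898
= 1.1006e-12 m = 0.001101 nm
lambda' = 0.0137 + 0.001101
= 0.014801 nm

0.014801


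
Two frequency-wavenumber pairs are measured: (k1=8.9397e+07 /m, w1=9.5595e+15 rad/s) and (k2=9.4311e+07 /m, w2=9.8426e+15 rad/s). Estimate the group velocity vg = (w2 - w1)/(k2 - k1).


vg = (w2 - w1) / (k2 - k1)
= (9.8426e+15 - 9.5595e+15) / (9.4311e+07 - 8.9397e+07)
= 2.8310e+14 / 4.9140e+06
= 5.7611e+07 m/s

5.7611e+07


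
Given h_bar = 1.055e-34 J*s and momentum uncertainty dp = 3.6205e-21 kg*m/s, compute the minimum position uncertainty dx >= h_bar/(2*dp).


dx = h_bar / (2 * dp)
= 1.055e-34 / (2 * 3.6205e-21)
= 1.055e-34 / 7.2410e-21
= 1.4570e-14 m

1.4570e-14


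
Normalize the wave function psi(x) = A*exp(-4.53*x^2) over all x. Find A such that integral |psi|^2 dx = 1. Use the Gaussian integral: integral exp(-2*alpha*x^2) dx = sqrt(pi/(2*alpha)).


integral |psi|^2 dx = A^2 * sqrt(pi/(2*alpha)) = 1
A^2 = sqrt(2*alpha/pi)
= sqrt(2 * 4.53 / pi)
= 1.698201
A = sqrt(1.698201)
= 1.3032

1.3032


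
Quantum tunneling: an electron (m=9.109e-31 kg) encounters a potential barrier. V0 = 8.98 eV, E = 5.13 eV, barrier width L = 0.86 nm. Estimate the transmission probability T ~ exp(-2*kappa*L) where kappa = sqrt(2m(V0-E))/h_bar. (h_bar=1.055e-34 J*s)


V0 - E = 3.85 eV = 6.1677e-19 J
kappa = sqrt(2 * m * (V0-E)) / h_bar
= sqrt(2 * 9.109e-31 * 6.1677e-19) / 1.055e-34
= 1.0048e+10 /m
2*kappa*L = 2 * 1.0048e+10 * 0.86e-9
= 17.2818
T = exp(-17.2818) = 3.123397e-08

3.123397e-08


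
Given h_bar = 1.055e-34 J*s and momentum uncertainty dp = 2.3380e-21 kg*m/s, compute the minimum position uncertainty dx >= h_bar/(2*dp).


dx = h_bar / (2 * dp)
= 1.055e-34 / (2 * 2.3380e-21)
= 1.055e-34 / 4.6760e-21
= 2.2562e-14 m

2.2562e-14


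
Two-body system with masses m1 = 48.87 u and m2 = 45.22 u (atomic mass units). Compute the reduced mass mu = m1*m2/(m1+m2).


mu = m1 * m2 / (m1 + m2)
= 48.87 * 45.22 / (48.87 + 45.22)
= 2209.9014 / 94.09
= 23.4871 u

23.4871


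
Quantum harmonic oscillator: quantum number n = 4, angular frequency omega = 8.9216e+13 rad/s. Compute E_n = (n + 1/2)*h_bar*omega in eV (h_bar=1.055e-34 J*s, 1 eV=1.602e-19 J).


E = (n + 1/2) * h_bar * omega
= (4 + 0.5) * 1.055e-34 * 8.9216e+13
= 4.5 * 9.4123e-21
= 4.2355e-20 J
= 0.2644 eV

0.2644


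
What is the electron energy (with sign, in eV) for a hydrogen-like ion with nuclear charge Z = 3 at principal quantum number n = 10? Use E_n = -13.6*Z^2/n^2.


E_n = -13.6 * Z^2 / n^2
= -13.6 * 3^2 / 10^2
= -13.6 * 9 / 100
= -1.224 eV

-1.224


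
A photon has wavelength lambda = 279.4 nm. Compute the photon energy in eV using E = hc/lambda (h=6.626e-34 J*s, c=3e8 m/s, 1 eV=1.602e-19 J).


E = hc / lambda
= (6.626e-34)(3e8) / (279.4e-9)
= 1.9878e-25 / 2.7940e-07
= 7.1145e-19 J
Converting to eV: 7.1145e-19 / 1.602e-19
= 4.441 eV

4.441


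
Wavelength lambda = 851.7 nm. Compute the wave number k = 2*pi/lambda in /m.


k = 2 * pi / lambda
= 6.2832 / (851.7e-9)
= 6.2832 / 8.5170e-07
= 7.3772e+06 /m

7.3772e+06


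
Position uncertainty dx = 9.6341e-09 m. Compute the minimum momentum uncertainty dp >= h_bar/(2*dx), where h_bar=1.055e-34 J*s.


dp = h_bar / (2 * dx)
= 1.055e-34 / (2 * 9.6341e-09)
= 1.055e-34 / 1.9268e-08
= 5.4753e-27 kg*m/s

5.4753e-27


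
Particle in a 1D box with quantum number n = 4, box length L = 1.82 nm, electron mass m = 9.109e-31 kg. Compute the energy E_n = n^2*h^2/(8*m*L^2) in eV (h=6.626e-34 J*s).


E = n^2 * h^2 / (8 * m * L^2)
= 4^2 * (6.626e-34)^2 / (8 * 9.109e-31 * (1.82e-9)^2)
= 16 * 4.3904e-67 / (8 * 9.109e-31 * 3.3124e-18)
= 2.9102e-19 J
= 1.8166 eV

1.8166


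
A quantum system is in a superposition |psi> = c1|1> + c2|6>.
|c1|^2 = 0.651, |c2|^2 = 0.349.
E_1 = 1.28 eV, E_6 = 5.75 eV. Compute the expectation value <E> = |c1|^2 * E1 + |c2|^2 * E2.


<E> = |c1|^2 * E1 + |c2|^2 * E2
= 0.651 * 1.28 + 0.349 * 5.75
= 0.8333 + 2.0067
= 2.84 eV

2.84


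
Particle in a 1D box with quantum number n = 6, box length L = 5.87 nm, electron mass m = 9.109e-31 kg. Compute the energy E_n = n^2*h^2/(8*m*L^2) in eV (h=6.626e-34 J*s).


E = n^2 * h^2 / (8 * m * L^2)
= 6^2 * (6.626e-34)^2 / (8 * 9.109e-31 * (5.87e-9)^2)
= 36 * 4.3904e-67 / (8 * 9.109e-31 * 3.4457e-17)
= 6.2946e-20 J
= 0.3929 eV

0.3929


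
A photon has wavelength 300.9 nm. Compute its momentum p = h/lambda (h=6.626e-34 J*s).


p = h / lambda
= 6.626e-34 / (300.9e-9)
= 6.626e-34 / 3.0090e-07
= 2.2021e-27 kg*m/s

2.2021e-27


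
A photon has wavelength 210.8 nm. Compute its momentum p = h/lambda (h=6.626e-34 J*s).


p = h / lambda
= 6.626e-34 / (210.8e-9)
= 6.626e-34 / 2.1080e-07
= 3.1433e-27 kg*m/s

3.1433e-27


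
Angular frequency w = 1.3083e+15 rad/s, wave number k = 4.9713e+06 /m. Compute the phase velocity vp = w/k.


vp = w / k
= 1.3083e+15 / 4.9713e+06
= 2.6317e+08 m/s

2.6317e+08


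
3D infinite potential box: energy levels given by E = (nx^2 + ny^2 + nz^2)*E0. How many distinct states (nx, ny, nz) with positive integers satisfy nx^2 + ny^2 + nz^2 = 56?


Enumerate all (nx, ny, nz) with nx^2 + ny^2 + nz^2 = 56:
(2,4,6)
(2,6,4)
(4,2,6)
(4,6,2)
(6,2,4)
(6,4,2)
Total degeneracy = 6

6


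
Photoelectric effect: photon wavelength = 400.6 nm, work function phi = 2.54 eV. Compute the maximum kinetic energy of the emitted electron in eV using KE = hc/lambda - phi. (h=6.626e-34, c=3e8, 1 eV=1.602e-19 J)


E_photon = hc / lambda
= (6.626e-34)(3e8) / (400.6e-9)
= 4.9621e-19 J
= 3.0974 eV
KE = E_photon - phi
= 3.0974 - 2.54
= 0.5574 eV

0.5574


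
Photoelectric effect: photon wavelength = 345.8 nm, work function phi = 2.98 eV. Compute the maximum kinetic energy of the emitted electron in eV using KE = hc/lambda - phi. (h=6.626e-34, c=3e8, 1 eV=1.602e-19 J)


E_photon = hc / lambda
= (6.626e-34)(3e8) / (345.8e-9)
= 5.7484e-19 J
= 3.5883 eV
KE = E_photon - phi
= 3.5883 - 2.98
= 0.6083 eV

0.6083


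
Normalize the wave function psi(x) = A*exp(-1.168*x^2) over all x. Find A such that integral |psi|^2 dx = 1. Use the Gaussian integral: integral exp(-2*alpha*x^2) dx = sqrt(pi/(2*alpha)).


integral |psi|^2 dx = A^2 * sqrt(pi/(2*alpha)) = 1
A^2 = sqrt(2*alpha/pi)
= sqrt(2 * 1.168 / pi)
= 0.862306
A = sqrt(0.862306)
= 0.9286

0.9286


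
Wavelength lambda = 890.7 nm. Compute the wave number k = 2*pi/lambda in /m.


k = 2 * pi / lambda
= 6.2832 / (890.7e-9)
= 6.2832 / 8.9070e-07
= 7.0542e+06 /m

7.0542e+06


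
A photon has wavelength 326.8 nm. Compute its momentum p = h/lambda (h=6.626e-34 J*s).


p = h / lambda
= 6.626e-34 / (326.8e-9)
= 6.626e-34 / 3.2680e-07
= 2.0275e-27 kg*m/s

2.0275e-27


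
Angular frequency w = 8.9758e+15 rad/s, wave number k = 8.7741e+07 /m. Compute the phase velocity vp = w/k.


vp = w / k
= 8.9758e+15 / 8.7741e+07
= 1.0230e+08 m/s

1.0230e+08


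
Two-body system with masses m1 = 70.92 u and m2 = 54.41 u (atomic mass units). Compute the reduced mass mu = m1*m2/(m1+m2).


mu = m1 * m2 / (m1 + m2)
= 70.92 * 54.41 / (70.92 + 54.41)
= 3858.7572 / 125.33
= 30.7888 u

30.7888


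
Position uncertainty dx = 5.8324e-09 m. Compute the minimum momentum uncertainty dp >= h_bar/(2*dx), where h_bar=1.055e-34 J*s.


dp = h_bar / (2 * dx)
= 1.055e-34 / (2 * 5.8324e-09)
= 1.055e-34 / 1.1665e-08
= 9.0443e-27 kg*m/s

9.0443e-27


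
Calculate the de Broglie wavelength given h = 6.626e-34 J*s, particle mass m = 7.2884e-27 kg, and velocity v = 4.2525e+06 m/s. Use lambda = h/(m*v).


lambda = h / (m * v)
= 6.626e-34 / (7.2884e-27 * 4.2525e+06)
= 6.626e-34 / 3.0994e-20
= 2.1378e-14 m

2.1378e-14


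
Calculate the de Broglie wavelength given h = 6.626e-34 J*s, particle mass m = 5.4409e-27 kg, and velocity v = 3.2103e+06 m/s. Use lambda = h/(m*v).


lambda = h / (m * v)
= 6.626e-34 / (5.4409e-27 * 3.2103e+06)
= 6.626e-34 / 1.7467e-20
= 3.7935e-14 m

3.7935e-14


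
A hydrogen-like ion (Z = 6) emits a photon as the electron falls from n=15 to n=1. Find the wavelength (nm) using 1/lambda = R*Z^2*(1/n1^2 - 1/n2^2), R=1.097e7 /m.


1/lambda = R * Z^2 * (1/n1^2 - 1/n2^2)
= 1.097e7 * 6^2 * (1/1^2 - 1/15^2)
= 1.097e7 * 36 * (1.0 - 0.004444)
= 3.9316e+08 /m
lambda = 1 / 3.9316e+08
= 2.5435 nm

2.5435


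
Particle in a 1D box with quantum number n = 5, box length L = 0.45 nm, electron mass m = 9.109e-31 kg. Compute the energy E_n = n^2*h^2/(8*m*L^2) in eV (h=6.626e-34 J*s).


E = n^2 * h^2 / (8 * m * L^2)
= 5^2 * (6.626e-34)^2 / (8 * 9.109e-31 * (0.45e-9)^2)
= 25 * 4.3904e-67 / (8 * 9.109e-31 * 2.0250e-19)
= 7.4380e-18 J
= 46.4296 eV

46.4296


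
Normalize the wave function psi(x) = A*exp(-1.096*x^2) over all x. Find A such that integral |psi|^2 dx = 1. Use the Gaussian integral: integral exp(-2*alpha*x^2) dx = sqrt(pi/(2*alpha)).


integral |psi|^2 dx = A^2 * sqrt(pi/(2*alpha)) = 1
A^2 = sqrt(2*alpha/pi)
= sqrt(2 * 1.096 / pi)
= 0.835305
A = sqrt(0.835305)
= 0.914

0.914


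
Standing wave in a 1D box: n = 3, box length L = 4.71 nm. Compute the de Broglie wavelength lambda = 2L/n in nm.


lambda = 2L / n
= 2 * 4.71 / 3
= 9.42 / 3
= 3.14 nm

3.14


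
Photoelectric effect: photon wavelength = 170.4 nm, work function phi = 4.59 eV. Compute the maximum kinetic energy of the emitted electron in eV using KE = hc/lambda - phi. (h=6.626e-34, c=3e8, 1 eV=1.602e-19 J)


E_photon = hc / lambda
= (6.626e-34)(3e8) / (170.4e-9)
= 1.1665e-18 J
= 7.2818 eV
KE = E_photon - phi
= 7.2818 - 4.59
= 2.6918 eV

2.6918


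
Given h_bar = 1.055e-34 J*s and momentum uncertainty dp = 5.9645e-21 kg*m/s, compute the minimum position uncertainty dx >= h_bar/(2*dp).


dx = h_bar / (2 * dp)
= 1.055e-34 / (2 * 5.9645e-21)
= 1.055e-34 / 1.1929e-20
= 8.8440e-15 m

8.8440e-15


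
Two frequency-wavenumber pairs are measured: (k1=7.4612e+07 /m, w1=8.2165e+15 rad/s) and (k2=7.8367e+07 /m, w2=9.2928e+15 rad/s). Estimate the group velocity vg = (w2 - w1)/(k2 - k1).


vg = (w2 - w1) / (k2 - k1)
= (9.2928e+15 - 8.2165e+15) / (7.8367e+07 - 7.4612e+07)
= 1.0763e+15 / 3.7550e+06
= 2.8663e+08 m/s

2.8663e+08


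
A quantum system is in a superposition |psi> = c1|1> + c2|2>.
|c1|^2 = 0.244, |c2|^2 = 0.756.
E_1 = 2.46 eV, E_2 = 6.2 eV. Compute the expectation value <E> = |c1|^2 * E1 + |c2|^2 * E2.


<E> = |c1|^2 * E1 + |c2|^2 * E2
= 0.244 * 2.46 + 0.756 * 6.2
= 0.6002 + 4.6872
= 5.2874 eV

5.2874


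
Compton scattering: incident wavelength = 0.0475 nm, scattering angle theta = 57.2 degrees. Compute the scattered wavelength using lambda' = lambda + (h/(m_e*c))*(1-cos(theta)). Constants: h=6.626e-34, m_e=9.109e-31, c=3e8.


Compton wavelength: h/(m_e*c) = 2.4247e-12 m
d_lambda = 2.4247e-12 * (1 - cos(57.2 deg))
= 2.4247e-12 * 0.458292
= 1.1112e-12 m = 0.001111 nm
lambda' = 0.0475 + 0.001111
= 0.048611 nm

0.048611


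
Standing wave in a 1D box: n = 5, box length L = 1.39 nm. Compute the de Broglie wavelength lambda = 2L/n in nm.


lambda = 2L / n
= 2 * 1.39 / 5
= 2.78 / 5
= 0.556 nm

0.556


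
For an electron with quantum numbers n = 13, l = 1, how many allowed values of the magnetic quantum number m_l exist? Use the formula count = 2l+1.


m_l ranges from -l to +l in integer steps
So m_l goes from -1 to +1
Count = 2l + 1 = 2*1 + 1
= 3

3


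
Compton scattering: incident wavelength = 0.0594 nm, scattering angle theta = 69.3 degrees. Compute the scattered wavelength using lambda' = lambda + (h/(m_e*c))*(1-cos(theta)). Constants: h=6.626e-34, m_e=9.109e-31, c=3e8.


Compton wavelength: h/(m_e*c) = 2.4247e-12 m
d_lambda = 2.4247e-12 * (1 - cos(69.3 deg))
= 2.4247e-12 * 0.646525
= 1.5676e-12 m = 0.001568 nm
lambda' = 0.0594 + 0.001568
= 0.060968 nm

0.060968


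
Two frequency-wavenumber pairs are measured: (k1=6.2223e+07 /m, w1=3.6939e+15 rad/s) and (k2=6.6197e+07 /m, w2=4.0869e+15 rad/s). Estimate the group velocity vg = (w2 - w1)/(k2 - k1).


vg = (w2 - w1) / (k2 - k1)
= (4.0869e+15 - 3.6939e+15) / (6.6197e+07 - 6.2223e+07)
= 3.9300e+14 / 3.9740e+06
= 9.8893e+07 m/s

9.8893e+07


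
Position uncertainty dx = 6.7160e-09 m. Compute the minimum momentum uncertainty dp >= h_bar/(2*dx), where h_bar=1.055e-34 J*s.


dp = h_bar / (2 * dx)
= 1.055e-34 / (2 * 6.7160e-09)
= 1.055e-34 / 1.3432e-08
= 7.8544e-27 kg*m/s

7.8544e-27


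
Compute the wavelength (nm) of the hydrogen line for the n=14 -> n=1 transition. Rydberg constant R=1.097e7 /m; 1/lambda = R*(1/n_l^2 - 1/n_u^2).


1/lambda = R * (1/n_l^2 - 1/n_u^2)
= 1.097e7 * (1/1^2 - 1/14^2)
= 1.097e7 * (1.0 - 0.005102)
= 1.097e7 * 0.994898
= 1.0914e+07 /m
lambda = 1 / 1.0914e+07 = 91.6252 nm

91.6252


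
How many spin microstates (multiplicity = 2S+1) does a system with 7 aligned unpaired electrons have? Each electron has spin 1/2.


Total spin S = N * (1/2) = 7 * 0.5 = 3.5
Spin multiplicity = 2S + 1
= 2 * 3.5 + 1
= 8

8


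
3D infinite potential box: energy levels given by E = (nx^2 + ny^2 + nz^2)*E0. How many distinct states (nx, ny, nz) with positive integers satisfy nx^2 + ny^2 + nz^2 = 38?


Enumerate all (nx, ny, nz) with nx^2 + ny^2 + nz^2 = 38:
(1,1,6)
(1,6,1)
(2,3,5)
(2,5,3)
(3,2,5)
(3,5,2)
(5,2,3)
(5,3,2)
(6,1,1)
Total degeneracy = 9

9


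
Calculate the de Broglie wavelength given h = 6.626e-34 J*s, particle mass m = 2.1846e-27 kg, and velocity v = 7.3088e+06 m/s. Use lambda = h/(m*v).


lambda = h / (m * v)
= 6.626e-34 / (2.1846e-27 * 7.3088e+06)
= 6.626e-34 / 1.5967e-20
= 4.1499e-14 m

4.1499e-14


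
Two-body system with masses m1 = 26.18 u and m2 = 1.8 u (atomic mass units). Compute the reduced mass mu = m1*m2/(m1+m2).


mu = m1 * m2 / (m1 + m2)
= 26.18 * 1.8 / (26.18 + 1.8)
= 47.124 / 27.98
= 1.6842 u

1.6842


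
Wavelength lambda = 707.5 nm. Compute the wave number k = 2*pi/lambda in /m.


k = 2 * pi / lambda
= 6.2832 / (707.5e-9)
= 6.2832 / 7.0750e-07
= 8.8808e+06 /m

8.8808e+06


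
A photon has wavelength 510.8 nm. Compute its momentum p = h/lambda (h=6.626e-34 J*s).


p = h / lambda
= 6.626e-34 / (510.8e-9)
= 6.626e-34 / 5.1080e-07
= 1.2972e-27 kg*m/s

1.2972e-27


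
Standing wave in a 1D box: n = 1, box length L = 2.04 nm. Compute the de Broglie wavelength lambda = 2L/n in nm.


lambda = 2L / n
= 2 * 2.04 / 1
= 4.08 / 1
= 4.08 nm

4.08


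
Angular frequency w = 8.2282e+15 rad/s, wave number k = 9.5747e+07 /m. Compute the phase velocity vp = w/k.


vp = w / k
= 8.2282e+15 / 9.5747e+07
= 8.5937e+07 m/s

8.5937e+07


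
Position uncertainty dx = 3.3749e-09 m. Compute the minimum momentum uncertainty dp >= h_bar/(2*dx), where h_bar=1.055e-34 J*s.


dp = h_bar / (2 * dx)
= 1.055e-34 / (2 * 3.3749e-09)
= 1.055e-34 / 6.7498e-09
= 1.5630e-26 kg*m/s

1.5630e-26


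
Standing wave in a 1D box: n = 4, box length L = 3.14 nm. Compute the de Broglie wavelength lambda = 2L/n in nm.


lambda = 2L / n
= 2 * 3.14 / 4
= 6.28 / 4
= 1.57 nm

1.57


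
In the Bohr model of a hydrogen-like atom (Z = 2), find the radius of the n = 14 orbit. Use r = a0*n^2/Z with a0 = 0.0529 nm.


r = a0 * n^2 / Z
= 0.0529 * 14^2 / 2
= 0.0529 * 196 / 2
= 5.1842 nm

5.1842


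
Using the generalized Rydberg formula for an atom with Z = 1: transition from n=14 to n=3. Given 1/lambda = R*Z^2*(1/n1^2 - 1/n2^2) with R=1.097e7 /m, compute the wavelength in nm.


1/lambda = R * Z^2 * (1/n1^2 - 1/n2^2)
= 1.097e7 * 1^2 * (1/3^2 - 1/14^2)
= 1.097e7 * 1 * (0.111111 - 0.005102)
= 1.1629e+06 /m
lambda = 1 / 1.1629e+06
= 859.9047 nm

859.9047


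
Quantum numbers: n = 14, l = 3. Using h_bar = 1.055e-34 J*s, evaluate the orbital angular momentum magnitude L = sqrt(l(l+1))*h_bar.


L = sqrt(l*(l+1)) * h_bar
= sqrt(3 * 4) * 1.055e-34
= sqrt(12) * 1.055e-34
= 3.4641 * 1.055e-34
= 3.6546e-34 J*s

3.6546e-34


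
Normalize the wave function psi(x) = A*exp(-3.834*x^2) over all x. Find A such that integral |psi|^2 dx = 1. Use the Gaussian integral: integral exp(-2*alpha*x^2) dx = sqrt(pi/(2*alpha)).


integral |psi|^2 dx = A^2 * sqrt(pi/(2*alpha)) = 1
A^2 = sqrt(2*alpha/pi)
= sqrt(2 * 3.834 / pi)
= 1.562306
A = sqrt(1.562306)
= 1.2499

1.2499


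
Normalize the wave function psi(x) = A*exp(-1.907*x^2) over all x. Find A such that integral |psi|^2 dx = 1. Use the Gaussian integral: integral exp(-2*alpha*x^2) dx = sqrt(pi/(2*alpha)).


integral |psi|^2 dx = A^2 * sqrt(pi/(2*alpha)) = 1
A^2 = sqrt(2*alpha/pi)
= sqrt(2 * 1.907 / pi)
= 1.101832
A = sqrt(1.101832)
= 1.0497

1.0497


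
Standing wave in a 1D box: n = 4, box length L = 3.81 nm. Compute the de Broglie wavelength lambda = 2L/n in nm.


lambda = 2L / n
= 2 * 3.81 / 4
= 7.62 / 4
= 1.905 nm

1.905


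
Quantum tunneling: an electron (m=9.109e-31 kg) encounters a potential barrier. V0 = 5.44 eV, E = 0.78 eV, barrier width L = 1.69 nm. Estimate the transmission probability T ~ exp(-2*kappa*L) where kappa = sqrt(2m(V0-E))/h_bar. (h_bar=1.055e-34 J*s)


V0 - E = 4.66 eV = 7.4653e-19 J
kappa = sqrt(2 * m * (V0-E)) / h_bar
= sqrt(2 * 9.109e-31 * 7.4653e-19) / 1.055e-34
= 1.1054e+10 /m
2*kappa*L = 2 * 1.1054e+10 * 1.69e-9
= 37.3627
T = exp(-37.3627) = 5.936972e-17

5.936972e-17


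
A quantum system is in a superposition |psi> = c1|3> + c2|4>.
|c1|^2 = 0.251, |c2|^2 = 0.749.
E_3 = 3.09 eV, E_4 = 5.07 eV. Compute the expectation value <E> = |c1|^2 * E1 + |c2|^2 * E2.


<E> = |c1|^2 * E1 + |c2|^2 * E2
= 0.251 * 3.09 + 0.749 * 5.07
= 0.7756 + 3.7974
= 4.573 eV

4.573


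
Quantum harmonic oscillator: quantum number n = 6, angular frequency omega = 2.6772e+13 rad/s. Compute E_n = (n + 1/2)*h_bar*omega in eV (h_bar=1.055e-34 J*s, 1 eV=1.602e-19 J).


E = (n + 1/2) * h_bar * omega
= (6 + 0.5) * 1.055e-34 * 2.6772e+13
= 6.5 * 2.8244e-21
= 1.8359e-20 J
= 0.1146 eV

0.1146


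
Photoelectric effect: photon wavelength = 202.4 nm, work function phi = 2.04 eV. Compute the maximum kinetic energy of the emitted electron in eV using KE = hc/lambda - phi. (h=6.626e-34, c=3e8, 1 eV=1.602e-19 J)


E_photon = hc / lambda
= (6.626e-34)(3e8) / (202.4e-9)
= 9.8211e-19 J
= 6.1306 eV
KE = E_photon - phi
= 6.1306 - 2.04
= 4.0906 eV

4.0906


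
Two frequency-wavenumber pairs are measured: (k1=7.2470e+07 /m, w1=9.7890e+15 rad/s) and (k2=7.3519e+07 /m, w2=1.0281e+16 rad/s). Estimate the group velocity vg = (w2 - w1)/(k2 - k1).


vg = (w2 - w1) / (k2 - k1)
= (1.0281e+16 - 9.7890e+15) / (7.3519e+07 - 7.2470e+07)
= 4.9200e+14 / 1.0490e+06
= 4.6902e+08 m/s

4.6902e+08


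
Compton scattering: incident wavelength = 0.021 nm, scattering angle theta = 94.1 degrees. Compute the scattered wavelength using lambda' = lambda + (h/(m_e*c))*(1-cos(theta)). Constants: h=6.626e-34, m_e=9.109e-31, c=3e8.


Compton wavelength: h/(m_e*c) = 2.4247e-12 m
d_lambda = 2.4247e-12 * (1 - cos(94.1 deg))
= 2.4247e-12 * 1.071497
= 2.5981e-12 m = 0.002598 nm
lambda' = 0.021 + 0.002598
= 0.023598 nm

0.023598


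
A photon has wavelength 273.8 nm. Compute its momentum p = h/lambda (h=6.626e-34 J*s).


p = h / lambda
= 6.626e-34 / (273.8e-9)
= 6.626e-34 / 2.7380e-07
= 2.4200e-27 kg*m/s

2.4200e-27


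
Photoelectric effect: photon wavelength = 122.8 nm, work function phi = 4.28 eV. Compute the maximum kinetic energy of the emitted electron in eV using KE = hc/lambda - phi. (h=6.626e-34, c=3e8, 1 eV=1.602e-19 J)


E_photon = hc / lambda
= (6.626e-34)(3e8) / (122.8e-9)
= 1.6187e-18 J
= 10.1044 eV
KE = E_photon - phi
= 10.1044 - 4.28
= 5.8244 eV

5.8244


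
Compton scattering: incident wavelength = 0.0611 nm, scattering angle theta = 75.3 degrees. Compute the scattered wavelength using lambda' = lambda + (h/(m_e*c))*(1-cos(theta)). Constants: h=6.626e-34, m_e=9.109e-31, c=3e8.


Compton wavelength: h/(m_e*c) = 2.4247e-12 m
d_lambda = 2.4247e-12 * (1 - cos(75.3 deg))
= 2.4247e-12 * 0.746242
= 1.8094e-12 m = 0.001809 nm
lambda' = 0.0611 + 0.001809
= 0.062909 nm

0.062909


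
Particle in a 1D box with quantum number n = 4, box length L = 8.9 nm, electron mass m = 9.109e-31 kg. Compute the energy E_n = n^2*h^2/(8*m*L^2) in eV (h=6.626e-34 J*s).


E = n^2 * h^2 / (8 * m * L^2)
= 4^2 * (6.626e-34)^2 / (8 * 9.109e-31 * (8.9e-9)^2)
= 16 * 4.3904e-67 / (8 * 9.109e-31 * 7.9210e-17)
= 1.2170e-20 J
= 0.076 eV

0.076


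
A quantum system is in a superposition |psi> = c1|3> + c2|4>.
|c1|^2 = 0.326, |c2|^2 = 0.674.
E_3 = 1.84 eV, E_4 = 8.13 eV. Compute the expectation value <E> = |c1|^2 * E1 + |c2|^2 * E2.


<E> = |c1|^2 * E1 + |c2|^2 * E2
= 0.326 * 1.84 + 0.674 * 8.13
= 0.5998 + 5.4796
= 6.0795 eV

6.0795


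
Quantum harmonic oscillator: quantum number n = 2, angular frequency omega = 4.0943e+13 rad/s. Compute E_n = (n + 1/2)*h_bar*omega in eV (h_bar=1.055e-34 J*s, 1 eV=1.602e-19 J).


E = (n + 1/2) * h_bar * omega
= (2 + 0.5) * 1.055e-34 * 4.0943e+13
= 2.5 * 4.3195e-21
= 1.0799e-20 J
= 0.0674 eV

0.0674


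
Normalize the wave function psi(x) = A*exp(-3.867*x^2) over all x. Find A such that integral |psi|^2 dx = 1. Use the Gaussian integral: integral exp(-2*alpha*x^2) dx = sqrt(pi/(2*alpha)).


integral |psi|^2 dx = A^2 * sqrt(pi/(2*alpha)) = 1
A^2 = sqrt(2*alpha/pi)
= sqrt(2 * 3.867 / pi)
= 1.569015
A = sqrt(1.569015)
= 1.2526

1.2526


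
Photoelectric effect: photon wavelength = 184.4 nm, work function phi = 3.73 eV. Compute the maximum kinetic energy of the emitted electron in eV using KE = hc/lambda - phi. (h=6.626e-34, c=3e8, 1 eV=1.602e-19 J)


E_photon = hc / lambda
= (6.626e-34)(3e8) / (184.4e-9)
= 1.0780e-18 J
= 6.729 eV
KE = E_photon - phi
= 6.729 - 3.73
= 2.999 eV

2.999


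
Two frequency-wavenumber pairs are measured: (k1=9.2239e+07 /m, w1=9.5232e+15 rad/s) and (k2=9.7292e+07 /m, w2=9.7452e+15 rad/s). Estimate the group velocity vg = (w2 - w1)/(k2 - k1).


vg = (w2 - w1) / (k2 - k1)
= (9.7452e+15 - 9.5232e+15) / (9.7292e+07 - 9.2239e+07)
= 2.2200e+14 / 5.0530e+06
= 4.3934e+07 m/s

4.3934e+07


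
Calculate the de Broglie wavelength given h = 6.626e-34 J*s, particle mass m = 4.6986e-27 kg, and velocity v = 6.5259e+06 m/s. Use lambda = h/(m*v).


lambda = h / (m * v)
= 6.626e-34 / (4.6986e-27 * 6.5259e+06)
= 6.626e-34 / 3.0663e-20
= 2.1609e-14 m

2.1609e-14


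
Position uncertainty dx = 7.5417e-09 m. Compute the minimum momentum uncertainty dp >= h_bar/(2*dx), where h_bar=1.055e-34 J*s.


dp = h_bar / (2 * dx)
= 1.055e-34 / (2 * 7.5417e-09)
= 1.055e-34 / 1.5083e-08
= 6.9944e-27 kg*m/s

6.9944e-27


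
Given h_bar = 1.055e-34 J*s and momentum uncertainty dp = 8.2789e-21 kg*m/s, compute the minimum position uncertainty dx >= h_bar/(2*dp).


dx = h_bar / (2 * dp)
= 1.055e-34 / (2 * 8.2789e-21)
= 1.055e-34 / 1.6558e-20
= 6.3716e-15 m

6.3716e-15


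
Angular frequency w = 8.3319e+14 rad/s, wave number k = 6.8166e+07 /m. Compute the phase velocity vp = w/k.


vp = w / k
= 8.3319e+14 / 6.8166e+07
= 1.2223e+07 m/s

1.2223e+07


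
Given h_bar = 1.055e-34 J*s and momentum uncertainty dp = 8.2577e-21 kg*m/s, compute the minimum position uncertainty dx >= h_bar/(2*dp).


dx = h_bar / (2 * dp)
= 1.055e-34 / (2 * 8.2577e-21)
= 1.055e-34 / 1.6515e-20
= 6.3880e-15 m

6.3880e-15


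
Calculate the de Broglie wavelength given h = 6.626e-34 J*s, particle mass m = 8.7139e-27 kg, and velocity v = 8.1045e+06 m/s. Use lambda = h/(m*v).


lambda = h / (m * v)
= 6.626e-34 / (8.7139e-27 * 8.1045e+06)
= 6.626e-34 / 7.0622e-20
= 9.3824e-15 m

9.3824e-15


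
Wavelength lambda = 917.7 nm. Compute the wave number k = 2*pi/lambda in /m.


k = 2 * pi / lambda
= 6.2832 / (917.7e-9)
= 6.2832 / 9.1770e-07
= 6.8467e+06 /m

6.8467e+06


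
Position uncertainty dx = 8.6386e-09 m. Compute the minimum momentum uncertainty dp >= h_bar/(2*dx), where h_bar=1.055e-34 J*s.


dp = h_bar / (2 * dx)
= 1.055e-34 / (2 * 8.6386e-09)
= 1.055e-34 / 1.7277e-08
= 6.1063e-27 kg*m/s

6.1063e-27


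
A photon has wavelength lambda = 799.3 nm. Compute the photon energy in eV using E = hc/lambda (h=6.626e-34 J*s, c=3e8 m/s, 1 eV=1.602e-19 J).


E = hc / lambda
= (6.626e-34)(3e8) / (799.3e-9)
= 1.9878e-25 / 7.9930e-07
= 2.4869e-19 J
Converting to eV: 2.4869e-19 / 1.602e-19
= 1.5524 eV

1.5524
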